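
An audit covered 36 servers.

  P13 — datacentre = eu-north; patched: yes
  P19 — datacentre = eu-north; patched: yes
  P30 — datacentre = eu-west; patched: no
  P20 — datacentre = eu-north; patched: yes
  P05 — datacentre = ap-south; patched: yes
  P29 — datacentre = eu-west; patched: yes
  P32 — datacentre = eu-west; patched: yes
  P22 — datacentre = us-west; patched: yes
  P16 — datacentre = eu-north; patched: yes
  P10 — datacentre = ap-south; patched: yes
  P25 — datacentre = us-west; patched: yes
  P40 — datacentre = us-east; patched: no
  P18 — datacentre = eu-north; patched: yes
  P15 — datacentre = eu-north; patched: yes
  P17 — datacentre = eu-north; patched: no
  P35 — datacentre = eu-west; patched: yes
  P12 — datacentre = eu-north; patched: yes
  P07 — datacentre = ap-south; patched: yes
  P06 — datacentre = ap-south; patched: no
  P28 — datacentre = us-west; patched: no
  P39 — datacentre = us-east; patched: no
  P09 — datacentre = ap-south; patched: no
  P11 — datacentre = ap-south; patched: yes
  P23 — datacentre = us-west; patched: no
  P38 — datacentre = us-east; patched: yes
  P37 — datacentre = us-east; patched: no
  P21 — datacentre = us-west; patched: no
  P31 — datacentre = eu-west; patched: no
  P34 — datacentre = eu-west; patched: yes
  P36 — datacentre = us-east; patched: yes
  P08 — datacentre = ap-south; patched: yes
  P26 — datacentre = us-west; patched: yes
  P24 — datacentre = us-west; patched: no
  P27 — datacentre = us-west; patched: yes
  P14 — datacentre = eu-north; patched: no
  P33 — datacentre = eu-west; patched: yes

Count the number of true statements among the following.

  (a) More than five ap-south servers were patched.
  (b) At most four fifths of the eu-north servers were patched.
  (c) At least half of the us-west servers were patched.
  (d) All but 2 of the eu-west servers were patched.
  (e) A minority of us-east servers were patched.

4

(a) ap-south: |A| = 7, |A ∩ B| = 5; needs |A ∩ B| > 5 — false.
(b) eu-north: |A| = 9, |A ∩ B| = 7; needs |A ∩ B| / |A| ≤ 4/5 — true.
(c) us-west: |A| = 8, |A ∩ B| = 4; needs |A ∩ B| ≥ |A ∖ B| — true.
(d) eu-west: |A| = 7, |A ∩ B| = 5; needs |A ∖ B| = 2 — true.
(e) us-east: |A| = 5, |A ∩ B| = 2; needs |A ∩ B| < |A ∖ B| — true.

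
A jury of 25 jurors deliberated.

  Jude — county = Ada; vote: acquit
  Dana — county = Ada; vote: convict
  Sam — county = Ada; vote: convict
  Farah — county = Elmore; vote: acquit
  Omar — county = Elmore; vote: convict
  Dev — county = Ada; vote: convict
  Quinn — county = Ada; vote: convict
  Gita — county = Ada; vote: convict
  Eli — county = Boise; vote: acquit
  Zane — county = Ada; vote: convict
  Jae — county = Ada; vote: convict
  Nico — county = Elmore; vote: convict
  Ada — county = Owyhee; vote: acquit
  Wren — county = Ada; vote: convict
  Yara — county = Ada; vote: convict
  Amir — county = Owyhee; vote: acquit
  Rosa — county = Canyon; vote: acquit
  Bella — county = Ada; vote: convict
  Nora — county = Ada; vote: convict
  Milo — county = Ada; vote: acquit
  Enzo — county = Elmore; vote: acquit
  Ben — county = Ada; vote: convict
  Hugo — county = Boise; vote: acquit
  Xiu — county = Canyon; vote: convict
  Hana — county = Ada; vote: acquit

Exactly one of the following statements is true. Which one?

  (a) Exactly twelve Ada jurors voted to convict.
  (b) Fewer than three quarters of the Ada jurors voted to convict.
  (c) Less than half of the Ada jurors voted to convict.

|A| = 15, |A ∩ B| = 12, |A ∖ B| = 3.
(a) requires |A ∩ B| = 12: true.
(b) requires |A ∩ B| / |A| < 3/4: false.
(c) requires |A ∩ B| < |A ∖ B|: false.

(a)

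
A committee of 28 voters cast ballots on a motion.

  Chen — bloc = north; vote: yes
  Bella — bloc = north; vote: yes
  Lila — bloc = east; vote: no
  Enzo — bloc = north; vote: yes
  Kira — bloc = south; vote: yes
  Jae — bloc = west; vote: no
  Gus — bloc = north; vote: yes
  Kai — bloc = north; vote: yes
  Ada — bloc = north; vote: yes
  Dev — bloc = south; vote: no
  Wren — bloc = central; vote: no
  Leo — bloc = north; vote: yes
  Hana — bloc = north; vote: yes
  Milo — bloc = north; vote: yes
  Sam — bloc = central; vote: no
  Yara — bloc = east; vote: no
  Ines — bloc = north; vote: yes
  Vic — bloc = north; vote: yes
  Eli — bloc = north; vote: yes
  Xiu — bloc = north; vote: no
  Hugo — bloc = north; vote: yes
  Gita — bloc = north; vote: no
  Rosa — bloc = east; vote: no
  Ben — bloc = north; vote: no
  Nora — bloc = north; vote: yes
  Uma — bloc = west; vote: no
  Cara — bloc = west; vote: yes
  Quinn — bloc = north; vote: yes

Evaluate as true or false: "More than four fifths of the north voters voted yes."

Truth condition: |A ∩ B| / |A| > 4/5.
|A| = 18, |A ∩ B| = 15, |A ∖ B| = 3.
|A ∩ B|/|A| = 15/18, so the statement is true.

True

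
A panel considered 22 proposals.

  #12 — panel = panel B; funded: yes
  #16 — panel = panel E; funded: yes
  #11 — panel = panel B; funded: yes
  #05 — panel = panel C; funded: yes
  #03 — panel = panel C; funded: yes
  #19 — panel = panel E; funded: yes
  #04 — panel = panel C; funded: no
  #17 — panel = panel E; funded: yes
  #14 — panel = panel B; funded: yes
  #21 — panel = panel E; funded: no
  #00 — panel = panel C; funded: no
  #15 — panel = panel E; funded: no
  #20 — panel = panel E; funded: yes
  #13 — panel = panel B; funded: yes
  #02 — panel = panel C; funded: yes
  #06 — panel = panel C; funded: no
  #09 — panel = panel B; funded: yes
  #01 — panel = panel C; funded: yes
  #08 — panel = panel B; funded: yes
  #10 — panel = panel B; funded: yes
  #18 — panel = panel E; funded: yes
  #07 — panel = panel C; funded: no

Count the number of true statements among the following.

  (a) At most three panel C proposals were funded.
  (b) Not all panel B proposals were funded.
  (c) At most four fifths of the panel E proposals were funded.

1

(a) panel C: |A| = 8, |A ∩ B| = 4; needs |A ∩ B| ≤ 3 — false.
(b) panel B: |A| = 7, |A ∩ B| = 7; needs A ⊄ B (|A ∖ B| ≥ 1) — false.
(c) panel E: |A| = 7, |A ∩ B| = 5; needs |A ∩ B| / |A| ≤ 4/5 — true.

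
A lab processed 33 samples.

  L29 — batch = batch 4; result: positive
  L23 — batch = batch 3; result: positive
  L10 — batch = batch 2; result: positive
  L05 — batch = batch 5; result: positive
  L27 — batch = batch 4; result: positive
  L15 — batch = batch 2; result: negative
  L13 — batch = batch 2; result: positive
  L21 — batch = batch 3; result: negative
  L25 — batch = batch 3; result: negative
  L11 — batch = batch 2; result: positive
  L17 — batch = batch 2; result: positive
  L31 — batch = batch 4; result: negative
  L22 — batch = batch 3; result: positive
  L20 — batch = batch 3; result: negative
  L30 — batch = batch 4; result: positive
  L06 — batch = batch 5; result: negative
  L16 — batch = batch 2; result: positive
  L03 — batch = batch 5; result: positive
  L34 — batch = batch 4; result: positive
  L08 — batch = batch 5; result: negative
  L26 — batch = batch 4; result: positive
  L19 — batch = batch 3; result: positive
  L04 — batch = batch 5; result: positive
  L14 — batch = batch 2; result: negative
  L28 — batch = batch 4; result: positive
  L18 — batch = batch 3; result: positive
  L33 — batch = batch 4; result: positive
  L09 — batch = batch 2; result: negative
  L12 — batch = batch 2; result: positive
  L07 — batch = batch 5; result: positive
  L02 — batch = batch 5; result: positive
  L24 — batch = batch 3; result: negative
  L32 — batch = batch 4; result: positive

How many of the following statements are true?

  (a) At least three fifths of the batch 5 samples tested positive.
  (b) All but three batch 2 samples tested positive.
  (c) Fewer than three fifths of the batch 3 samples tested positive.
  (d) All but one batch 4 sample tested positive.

(a) batch 5: |A| = 7, |A ∩ B| = 5; needs |A ∩ B| / |A| ≥ 3/5 — true.
(b) batch 2: |A| = 9, |A ∩ B| = 6; needs |A ∖ B| = 3 — true.
(c) batch 3: |A| = 8, |A ∩ B| = 4; needs |A ∩ B| / |A| < 3/5 — true.
(d) batch 4: |A| = 9, |A ∩ B| = 8; needs |A ∖ B| = 1 — true.

4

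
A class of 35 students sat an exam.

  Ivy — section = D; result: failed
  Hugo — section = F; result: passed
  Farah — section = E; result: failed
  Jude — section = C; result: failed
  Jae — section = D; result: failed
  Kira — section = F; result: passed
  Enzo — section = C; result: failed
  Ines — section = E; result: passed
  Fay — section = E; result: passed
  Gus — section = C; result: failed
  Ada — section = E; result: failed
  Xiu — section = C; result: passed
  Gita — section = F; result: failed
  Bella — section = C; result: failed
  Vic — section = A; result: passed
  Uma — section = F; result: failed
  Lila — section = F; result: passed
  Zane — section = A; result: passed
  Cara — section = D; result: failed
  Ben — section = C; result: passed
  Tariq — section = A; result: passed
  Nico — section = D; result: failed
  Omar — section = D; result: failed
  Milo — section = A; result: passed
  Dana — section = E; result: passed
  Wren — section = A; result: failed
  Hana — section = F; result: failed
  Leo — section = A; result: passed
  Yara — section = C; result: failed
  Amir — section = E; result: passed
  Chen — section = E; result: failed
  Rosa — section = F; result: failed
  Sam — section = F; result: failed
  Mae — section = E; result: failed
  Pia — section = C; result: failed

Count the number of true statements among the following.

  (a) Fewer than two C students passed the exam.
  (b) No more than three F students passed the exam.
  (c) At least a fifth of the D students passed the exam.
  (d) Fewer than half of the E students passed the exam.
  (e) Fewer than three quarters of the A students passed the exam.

(a) C: |A| = 8, |A ∩ B| = 2; needs |A ∩ B| < 2 — false.
(b) F: |A| = 8, |A ∩ B| = 3; needs |A ∩ B| ≤ 3 — true.
(c) D: |A| = 5, |A ∩ B| = 0; needs |A ∩ B| / |A| ≥ 1/5 — false.
(d) E: |A| = 8, |A ∩ B| = 4; needs |A ∩ B| < |A ∖ B| — false.
(e) A: |A| = 6, |A ∩ B| = 5; needs |A ∩ B| / |A| < 3/4 — false.

1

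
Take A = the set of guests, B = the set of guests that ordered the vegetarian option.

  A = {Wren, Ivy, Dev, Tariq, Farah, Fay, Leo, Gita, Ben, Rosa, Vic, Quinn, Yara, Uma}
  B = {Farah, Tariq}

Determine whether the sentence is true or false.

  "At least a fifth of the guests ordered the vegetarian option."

Truth condition: |A ∩ B| / |A| ≥ 1/5.
A (the restrictor) = {Wren, Ivy, Dev, Tariq, Farah, Fay, Leo, Gita, Ben, Rosa, Vic, Quinn, Yara, Uma}, |A| = 14.
A ∩ B = {Tariq, Farah}, so |A ∩ B| = 2.
A ∖ B = {Wren, Ivy, Dev, Fay, Leo, Gita, Ben, Rosa, Vic, Quinn, Yara, Uma}, so |A ∖ B| = 12.
|A ∩ B|/|A| = 2/14, so the statement is false.

False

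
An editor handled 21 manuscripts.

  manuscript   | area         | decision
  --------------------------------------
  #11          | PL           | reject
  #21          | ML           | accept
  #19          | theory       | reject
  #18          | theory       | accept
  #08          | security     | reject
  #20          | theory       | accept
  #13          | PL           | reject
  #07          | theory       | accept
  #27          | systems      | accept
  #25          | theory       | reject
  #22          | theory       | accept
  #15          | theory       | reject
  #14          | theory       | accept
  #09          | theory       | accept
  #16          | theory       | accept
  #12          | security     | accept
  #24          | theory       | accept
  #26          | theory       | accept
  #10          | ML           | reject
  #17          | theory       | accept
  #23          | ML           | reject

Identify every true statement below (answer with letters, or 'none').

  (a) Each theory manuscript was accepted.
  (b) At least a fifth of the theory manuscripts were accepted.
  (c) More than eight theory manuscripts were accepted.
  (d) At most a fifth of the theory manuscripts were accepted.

(b), (c)

|A| = 13, |A ∩ B| = 10, |A ∖ B| = 3.
(a) A ⊆ B, i.e. every element of A is in B (|A ∖ B| = 0): fails.
(b) |A ∩ B| / |A| ≥ 1/5: holds.
(c) |A ∩ B| > 8: holds.
(d) |A ∩ B| / |A| ≤ 1/5: fails.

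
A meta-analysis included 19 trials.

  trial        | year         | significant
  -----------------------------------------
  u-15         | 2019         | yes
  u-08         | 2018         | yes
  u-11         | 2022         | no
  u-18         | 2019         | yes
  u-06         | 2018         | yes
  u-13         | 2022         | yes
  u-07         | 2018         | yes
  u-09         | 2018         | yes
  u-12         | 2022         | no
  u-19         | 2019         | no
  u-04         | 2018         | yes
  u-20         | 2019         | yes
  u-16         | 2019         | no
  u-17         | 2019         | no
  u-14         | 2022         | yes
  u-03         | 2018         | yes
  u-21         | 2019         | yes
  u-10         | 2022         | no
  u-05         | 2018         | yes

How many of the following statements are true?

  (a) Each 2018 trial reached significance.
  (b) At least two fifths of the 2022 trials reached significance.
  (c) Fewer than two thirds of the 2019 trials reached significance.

(a) 2018: |A| = 7, |A ∩ B| = 7; needs A ⊆ B, i.e. every element of A is in B (|A ∖ B| = 0) — true.
(b) 2022: |A| = 5, |A ∩ B| = 2; needs |A ∩ B| / |A| ≥ 2/5 — true.
(c) 2019: |A| = 7, |A ∩ B| = 4; needs |A ∩ B| / |A| < 2/3 — true.

3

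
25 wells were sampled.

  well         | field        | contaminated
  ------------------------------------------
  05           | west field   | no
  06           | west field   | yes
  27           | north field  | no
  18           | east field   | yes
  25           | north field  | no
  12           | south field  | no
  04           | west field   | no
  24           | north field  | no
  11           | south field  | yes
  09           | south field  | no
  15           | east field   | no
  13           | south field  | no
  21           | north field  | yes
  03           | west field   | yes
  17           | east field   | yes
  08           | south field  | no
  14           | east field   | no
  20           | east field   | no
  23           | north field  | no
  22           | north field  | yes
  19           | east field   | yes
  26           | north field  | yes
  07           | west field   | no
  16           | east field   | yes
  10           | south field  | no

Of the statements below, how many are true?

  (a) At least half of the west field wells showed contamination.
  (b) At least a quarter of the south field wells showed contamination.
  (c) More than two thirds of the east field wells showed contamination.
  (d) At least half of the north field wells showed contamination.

0

(a) west field: |A| = 5, |A ∩ B| = 2; needs |A ∩ B| ≥ |A ∖ B| — false.
(b) south field: |A| = 6, |A ∩ B| = 1; needs |A ∩ B| / |A| ≥ 1/4 — false.
(c) east field: |A| = 7, |A ∩ B| = 4; needs |A ∩ B| / |A| > 2/3 — false.
(d) north field: |A| = 7, |A ∩ B| = 3; needs |A ∩ B| ≥ |A ∖ B| — false.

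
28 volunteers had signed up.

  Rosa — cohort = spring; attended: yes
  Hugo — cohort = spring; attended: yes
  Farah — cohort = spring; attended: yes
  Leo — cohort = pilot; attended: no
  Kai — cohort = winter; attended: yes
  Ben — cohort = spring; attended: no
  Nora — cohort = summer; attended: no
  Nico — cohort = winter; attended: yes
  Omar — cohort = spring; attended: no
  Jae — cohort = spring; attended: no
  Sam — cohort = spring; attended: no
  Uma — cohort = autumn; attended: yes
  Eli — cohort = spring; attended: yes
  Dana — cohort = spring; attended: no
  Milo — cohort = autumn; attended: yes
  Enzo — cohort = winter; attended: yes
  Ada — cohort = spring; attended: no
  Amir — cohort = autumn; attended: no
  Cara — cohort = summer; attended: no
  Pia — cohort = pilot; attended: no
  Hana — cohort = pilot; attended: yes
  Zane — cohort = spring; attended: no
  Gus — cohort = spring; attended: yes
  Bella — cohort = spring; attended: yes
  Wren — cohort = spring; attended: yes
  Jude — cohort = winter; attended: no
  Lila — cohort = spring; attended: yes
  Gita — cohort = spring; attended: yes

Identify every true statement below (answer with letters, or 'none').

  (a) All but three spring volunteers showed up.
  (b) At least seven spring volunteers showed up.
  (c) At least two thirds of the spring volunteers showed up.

(b)

|A| = 16, |A ∩ B| = 9, |A ∖ B| = 7.
(a) |A ∖ B| = 3: fails.
(b) |A ∩ B| ≥ 7: holds.
(c) |A ∩ B| / |A| ≥ 2/3: fails.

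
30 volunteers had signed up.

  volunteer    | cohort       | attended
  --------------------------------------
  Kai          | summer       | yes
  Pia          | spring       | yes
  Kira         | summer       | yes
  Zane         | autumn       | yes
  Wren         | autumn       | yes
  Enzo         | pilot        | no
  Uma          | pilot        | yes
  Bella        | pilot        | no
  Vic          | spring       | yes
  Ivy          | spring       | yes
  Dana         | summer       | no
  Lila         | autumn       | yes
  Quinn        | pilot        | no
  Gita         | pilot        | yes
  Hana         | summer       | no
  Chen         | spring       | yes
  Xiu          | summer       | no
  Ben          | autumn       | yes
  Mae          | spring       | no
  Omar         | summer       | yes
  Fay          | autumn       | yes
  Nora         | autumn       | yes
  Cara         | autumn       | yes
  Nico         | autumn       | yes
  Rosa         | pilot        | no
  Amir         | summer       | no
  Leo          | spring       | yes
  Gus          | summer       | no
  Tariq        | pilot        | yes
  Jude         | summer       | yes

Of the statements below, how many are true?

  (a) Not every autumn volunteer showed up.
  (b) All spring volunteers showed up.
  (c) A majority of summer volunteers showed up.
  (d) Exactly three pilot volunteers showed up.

(a) autumn: |A| = 8, |A ∩ B| = 8; needs A ⊄ B (|A ∖ B| ≥ 1) — false.
(b) spring: |A| = 6, |A ∩ B| = 5; needs A ⊆ B, i.e. every element of A is in B (|A ∖ B| = 0) — false.
(c) summer: |A| = 9, |A ∩ B| = 4; needs |A ∩ B| > |A ∖ B| — false.
(d) pilot: |A| = 7, |A ∩ B| = 3; needs |A ∩ B| = 3 — true.

1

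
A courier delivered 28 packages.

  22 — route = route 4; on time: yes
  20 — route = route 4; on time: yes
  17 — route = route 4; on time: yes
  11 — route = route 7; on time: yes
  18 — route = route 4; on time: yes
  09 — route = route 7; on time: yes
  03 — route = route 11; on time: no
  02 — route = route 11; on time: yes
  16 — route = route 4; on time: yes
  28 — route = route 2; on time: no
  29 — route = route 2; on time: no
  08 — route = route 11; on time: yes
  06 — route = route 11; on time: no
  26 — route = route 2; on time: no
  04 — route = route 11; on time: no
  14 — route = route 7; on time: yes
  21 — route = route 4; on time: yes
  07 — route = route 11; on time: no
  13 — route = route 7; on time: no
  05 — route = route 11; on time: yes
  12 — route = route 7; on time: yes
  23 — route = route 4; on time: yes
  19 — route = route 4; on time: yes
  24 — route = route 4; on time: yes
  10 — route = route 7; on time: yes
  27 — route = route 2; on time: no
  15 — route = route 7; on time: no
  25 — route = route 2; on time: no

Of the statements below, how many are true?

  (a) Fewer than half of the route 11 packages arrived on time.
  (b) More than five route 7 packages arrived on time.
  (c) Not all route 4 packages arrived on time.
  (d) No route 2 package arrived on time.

(a) route 11: |A| = 7, |A ∩ B| = 3; needs |A ∩ B| < |A ∖ B| — true.
(b) route 7: |A| = 7, |A ∩ B| = 5; needs |A ∩ B| > 5 — false.
(c) route 4: |A| = 9, |A ∩ B| = 9; needs A ⊄ B (|A ∖ B| ≥ 1) — false.
(d) route 2: |A| = 5, |A ∩ B| = 0; needs A ∩ B = ∅ (|A ∩ B| = 0) — true.

2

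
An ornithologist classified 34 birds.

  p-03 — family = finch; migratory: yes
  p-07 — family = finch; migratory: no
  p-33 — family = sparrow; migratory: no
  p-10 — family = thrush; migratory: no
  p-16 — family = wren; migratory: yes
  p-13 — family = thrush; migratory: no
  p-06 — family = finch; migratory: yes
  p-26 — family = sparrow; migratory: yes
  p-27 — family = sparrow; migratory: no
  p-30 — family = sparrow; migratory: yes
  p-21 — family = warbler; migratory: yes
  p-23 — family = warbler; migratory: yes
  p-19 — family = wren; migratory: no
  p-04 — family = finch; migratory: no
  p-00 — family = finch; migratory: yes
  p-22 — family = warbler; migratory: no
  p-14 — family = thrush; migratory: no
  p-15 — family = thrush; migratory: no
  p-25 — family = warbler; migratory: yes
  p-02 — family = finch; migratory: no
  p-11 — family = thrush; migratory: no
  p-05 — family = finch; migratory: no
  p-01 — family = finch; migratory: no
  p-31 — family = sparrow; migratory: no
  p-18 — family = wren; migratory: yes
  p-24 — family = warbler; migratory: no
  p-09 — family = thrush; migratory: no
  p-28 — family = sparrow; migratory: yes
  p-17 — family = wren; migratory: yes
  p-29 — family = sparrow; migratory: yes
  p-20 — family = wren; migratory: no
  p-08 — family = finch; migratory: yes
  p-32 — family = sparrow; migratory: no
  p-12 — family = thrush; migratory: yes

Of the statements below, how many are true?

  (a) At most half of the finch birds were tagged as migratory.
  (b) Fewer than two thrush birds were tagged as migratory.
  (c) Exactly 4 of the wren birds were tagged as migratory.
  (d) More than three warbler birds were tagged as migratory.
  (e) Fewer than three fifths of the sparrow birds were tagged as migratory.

(a) finch: |A| = 9, |A ∩ B| = 4; needs |A ∩ B| ≤ |A ∖ B| — true.
(b) thrush: |A| = 7, |A ∩ B| = 1; needs |A ∩ B| < 2 — true.
(c) wren: |A| = 5, |A ∩ B| = 3; needs |A ∩ B| = 4 — false.
(d) warbler: |A| = 5, |A ∩ B| = 3; needs |A ∩ B| > 3 — false.
(e) sparrow: |A| = 8, |A ∩ B| = 4; needs |A ∩ B| / |A| < 3/5 — true.

3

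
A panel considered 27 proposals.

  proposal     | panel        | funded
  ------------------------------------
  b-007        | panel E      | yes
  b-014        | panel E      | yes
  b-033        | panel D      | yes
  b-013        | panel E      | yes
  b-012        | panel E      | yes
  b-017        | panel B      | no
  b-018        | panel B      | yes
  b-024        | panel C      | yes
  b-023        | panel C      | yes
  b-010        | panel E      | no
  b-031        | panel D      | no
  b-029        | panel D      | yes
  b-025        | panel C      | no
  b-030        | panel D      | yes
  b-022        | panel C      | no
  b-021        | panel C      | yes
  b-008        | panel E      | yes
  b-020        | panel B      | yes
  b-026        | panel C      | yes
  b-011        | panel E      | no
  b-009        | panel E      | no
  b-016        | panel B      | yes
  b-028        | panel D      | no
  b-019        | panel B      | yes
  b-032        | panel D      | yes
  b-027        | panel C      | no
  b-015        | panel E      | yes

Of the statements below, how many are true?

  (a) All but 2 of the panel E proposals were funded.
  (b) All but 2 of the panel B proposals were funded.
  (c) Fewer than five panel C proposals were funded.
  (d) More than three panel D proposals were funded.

2

(a) panel E: |A| = 9, |A ∩ B| = 6; needs |A ∖ B| = 2 — false.
(b) panel B: |A| = 5, |A ∩ B| = 4; needs |A ∖ B| = 2 — false.
(c) panel C: |A| = 7, |A ∩ B| = 4; needs |A ∩ B| < 5 — true.
(d) panel D: |A| = 6, |A ∩ B| = 4; needs |A ∩ B| > 3 — true.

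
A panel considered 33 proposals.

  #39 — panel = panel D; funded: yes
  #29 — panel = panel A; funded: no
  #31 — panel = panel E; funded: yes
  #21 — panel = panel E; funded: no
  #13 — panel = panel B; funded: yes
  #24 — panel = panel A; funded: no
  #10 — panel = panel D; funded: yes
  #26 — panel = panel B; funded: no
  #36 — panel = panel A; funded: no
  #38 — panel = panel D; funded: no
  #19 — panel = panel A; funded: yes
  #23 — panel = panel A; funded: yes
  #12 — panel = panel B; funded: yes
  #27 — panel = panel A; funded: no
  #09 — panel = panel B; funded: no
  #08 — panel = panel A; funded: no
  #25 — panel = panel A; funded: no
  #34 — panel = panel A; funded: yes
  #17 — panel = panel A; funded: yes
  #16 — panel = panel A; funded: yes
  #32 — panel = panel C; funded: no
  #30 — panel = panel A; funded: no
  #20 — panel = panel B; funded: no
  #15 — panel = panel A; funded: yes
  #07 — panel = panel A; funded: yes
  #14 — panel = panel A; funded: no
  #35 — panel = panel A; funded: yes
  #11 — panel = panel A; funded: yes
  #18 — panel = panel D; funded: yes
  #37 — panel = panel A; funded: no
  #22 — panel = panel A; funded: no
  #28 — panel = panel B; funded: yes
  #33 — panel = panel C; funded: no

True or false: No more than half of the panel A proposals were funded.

Truth condition: |A ∩ B| ≤ |A ∖ B|.
|A| = 19, |A ∩ B| = 9, |A ∖ B| = 10.
9 < 10, so the statement is true.

True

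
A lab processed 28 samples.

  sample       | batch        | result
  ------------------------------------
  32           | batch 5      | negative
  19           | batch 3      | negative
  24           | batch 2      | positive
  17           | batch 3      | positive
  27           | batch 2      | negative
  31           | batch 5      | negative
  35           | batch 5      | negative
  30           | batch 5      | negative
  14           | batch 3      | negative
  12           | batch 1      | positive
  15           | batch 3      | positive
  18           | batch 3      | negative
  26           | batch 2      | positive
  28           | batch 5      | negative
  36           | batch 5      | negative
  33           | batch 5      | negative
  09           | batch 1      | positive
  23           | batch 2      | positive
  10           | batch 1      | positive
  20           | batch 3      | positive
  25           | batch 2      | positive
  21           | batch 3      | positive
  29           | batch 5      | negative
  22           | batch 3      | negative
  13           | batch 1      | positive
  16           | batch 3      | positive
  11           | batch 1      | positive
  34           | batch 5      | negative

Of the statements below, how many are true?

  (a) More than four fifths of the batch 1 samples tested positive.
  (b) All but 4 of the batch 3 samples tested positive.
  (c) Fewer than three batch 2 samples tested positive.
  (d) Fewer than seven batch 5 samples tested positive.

3

(a) batch 1: |A| = 5, |A ∩ B| = 5; needs |A ∩ B| / |A| > 4/5 — true.
(b) batch 3: |A| = 9, |A ∩ B| = 5; needs |A ∖ B| = 4 — true.
(c) batch 2: |A| = 5, |A ∩ B| = 4; needs |A ∩ B| < 3 — false.
(d) batch 5: |A| = 9, |A ∩ B| = 0; needs |A ∩ B| < 7 — true.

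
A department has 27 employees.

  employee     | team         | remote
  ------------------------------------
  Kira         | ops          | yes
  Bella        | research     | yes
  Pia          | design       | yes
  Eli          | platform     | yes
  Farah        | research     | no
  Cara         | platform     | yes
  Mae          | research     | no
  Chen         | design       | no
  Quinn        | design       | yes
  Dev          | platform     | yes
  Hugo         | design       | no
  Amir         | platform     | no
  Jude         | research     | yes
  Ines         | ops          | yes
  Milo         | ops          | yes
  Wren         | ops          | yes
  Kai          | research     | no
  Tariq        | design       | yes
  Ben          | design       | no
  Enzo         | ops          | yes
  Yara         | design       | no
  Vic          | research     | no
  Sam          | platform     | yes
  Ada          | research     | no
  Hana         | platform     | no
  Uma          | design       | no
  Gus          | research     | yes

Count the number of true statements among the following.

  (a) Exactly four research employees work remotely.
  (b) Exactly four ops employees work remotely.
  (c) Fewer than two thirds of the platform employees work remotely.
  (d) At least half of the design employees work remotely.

0

(a) research: |A| = 8, |A ∩ B| = 3; needs |A ∩ B| = 4 — false.
(b) ops: |A| = 5, |A ∩ B| = 5; needs |A ∩ B| = 4 — false.
(c) platform: |A| = 6, |A ∩ B| = 4; needs |A ∩ B| / |A| < 2/3 — false.
(d) design: |A| = 8, |A ∩ B| = 3; needs |A ∩ B| ≥ |A ∖ B| — false.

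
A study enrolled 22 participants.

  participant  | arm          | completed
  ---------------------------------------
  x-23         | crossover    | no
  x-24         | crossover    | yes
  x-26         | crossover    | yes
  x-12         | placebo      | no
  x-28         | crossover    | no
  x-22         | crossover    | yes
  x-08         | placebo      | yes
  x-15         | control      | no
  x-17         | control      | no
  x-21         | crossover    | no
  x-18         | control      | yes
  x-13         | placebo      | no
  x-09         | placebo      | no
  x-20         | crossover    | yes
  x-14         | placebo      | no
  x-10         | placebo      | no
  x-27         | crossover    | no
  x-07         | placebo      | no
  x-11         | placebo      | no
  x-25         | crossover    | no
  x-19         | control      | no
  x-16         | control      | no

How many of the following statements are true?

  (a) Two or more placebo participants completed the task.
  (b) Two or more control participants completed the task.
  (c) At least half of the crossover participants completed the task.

(a) placebo: |A| = 8, |A ∩ B| = 1; needs |A ∩ B| ≥ 2 — false.
(b) control: |A| = 5, |A ∩ B| = 1; needs |A ∩ B| ≥ 2 — false.
(c) crossover: |A| = 9, |A ∩ B| = 4; needs |A ∩ B| ≥ |A ∖ B| — false.

0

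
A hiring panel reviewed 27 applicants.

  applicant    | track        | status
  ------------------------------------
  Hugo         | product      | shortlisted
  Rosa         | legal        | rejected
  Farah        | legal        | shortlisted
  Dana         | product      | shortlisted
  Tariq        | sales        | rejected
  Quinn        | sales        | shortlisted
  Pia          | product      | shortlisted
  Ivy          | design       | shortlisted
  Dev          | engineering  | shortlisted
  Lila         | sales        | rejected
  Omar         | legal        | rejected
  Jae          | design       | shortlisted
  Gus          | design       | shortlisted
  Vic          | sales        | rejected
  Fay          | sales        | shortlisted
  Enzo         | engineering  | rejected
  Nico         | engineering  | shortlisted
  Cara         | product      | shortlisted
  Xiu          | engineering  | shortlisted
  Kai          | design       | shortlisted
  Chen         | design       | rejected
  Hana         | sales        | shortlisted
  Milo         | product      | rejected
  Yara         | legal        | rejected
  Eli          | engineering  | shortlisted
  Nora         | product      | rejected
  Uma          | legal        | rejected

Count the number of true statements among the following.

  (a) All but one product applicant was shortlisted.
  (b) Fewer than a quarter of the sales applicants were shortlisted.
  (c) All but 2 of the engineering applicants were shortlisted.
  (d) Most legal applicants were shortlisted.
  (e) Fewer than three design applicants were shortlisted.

0

(a) product: |A| = 6, |A ∩ B| = 4; needs |A ∖ B| = 1 — false.
(b) sales: |A| = 6, |A ∩ B| = 3; needs |A ∩ B| / |A| < 1/4 — false.
(c) engineering: |A| = 5, |A ∩ B| = 4; needs |A ∖ B| = 2 — false.
(d) legal: |A| = 5, |A ∩ B| = 1; needs |A ∩ B| > |A ∖ B| — false.
(e) design: |A| = 5, |A ∩ B| = 4; needs |A ∩ B| < 3 — false.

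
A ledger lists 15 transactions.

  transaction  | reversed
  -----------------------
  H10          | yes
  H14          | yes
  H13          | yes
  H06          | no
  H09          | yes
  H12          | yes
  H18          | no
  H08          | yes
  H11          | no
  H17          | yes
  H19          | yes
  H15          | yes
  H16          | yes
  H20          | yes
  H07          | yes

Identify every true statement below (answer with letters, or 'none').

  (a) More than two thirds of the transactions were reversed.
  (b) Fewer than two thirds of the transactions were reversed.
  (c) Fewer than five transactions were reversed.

|A| = 15, |A ∩ B| = 12, |A ∖ B| = 3.
(a) |A ∩ B| / |A| > 2/3: holds.
(b) |A ∩ B| / |A| < 2/3: fails.
(c) |A ∩ B| < 5: fails.

(a)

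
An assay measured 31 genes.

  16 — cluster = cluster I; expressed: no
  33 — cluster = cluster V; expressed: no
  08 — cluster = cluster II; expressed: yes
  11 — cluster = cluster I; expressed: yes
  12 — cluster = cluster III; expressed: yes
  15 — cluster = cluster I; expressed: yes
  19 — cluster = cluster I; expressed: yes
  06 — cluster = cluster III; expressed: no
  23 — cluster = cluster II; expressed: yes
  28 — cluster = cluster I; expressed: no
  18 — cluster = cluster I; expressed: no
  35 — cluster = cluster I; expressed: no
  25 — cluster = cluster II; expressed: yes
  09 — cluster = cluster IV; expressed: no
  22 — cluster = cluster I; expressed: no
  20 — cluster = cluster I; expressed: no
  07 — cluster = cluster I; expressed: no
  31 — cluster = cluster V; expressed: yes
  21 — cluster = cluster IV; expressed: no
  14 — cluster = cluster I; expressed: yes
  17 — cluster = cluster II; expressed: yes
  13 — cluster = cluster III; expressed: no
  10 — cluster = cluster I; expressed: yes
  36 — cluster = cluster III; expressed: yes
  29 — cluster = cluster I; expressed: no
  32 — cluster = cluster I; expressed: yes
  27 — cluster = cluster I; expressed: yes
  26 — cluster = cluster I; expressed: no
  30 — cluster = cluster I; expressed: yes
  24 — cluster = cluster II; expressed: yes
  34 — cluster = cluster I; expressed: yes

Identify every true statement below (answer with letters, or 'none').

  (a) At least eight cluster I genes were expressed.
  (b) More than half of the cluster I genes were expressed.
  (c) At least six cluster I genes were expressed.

|A| = 18, |A ∩ B| = 9, |A ∖ B| = 9.
(a) |A ∩ B| ≥ 8: holds.
(b) |A ∩ B| > |A ∖ B|: fails.
(c) |A ∩ B| ≥ 6: holds.

(a), (c)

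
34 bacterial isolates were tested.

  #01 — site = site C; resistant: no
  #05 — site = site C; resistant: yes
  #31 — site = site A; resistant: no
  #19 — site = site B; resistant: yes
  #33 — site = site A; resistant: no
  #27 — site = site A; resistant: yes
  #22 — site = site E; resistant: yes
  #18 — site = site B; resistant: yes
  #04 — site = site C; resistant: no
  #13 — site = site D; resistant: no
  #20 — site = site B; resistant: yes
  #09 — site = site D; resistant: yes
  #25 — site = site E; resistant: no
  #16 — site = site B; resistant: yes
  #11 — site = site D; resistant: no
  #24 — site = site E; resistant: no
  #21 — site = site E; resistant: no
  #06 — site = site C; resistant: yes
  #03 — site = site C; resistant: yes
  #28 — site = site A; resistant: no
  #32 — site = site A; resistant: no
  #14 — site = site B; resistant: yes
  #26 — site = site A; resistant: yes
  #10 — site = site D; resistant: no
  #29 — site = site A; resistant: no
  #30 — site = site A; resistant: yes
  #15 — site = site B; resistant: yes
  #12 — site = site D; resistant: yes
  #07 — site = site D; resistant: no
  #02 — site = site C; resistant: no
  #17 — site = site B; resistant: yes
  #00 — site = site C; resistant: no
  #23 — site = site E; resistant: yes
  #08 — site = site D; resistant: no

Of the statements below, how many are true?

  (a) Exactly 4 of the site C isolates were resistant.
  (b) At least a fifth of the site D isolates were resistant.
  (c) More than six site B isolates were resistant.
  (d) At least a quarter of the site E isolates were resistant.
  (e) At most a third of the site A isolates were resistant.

(a) site C: |A| = 7, |A ∩ B| = 3; needs |A ∩ B| = 4 — false.
(b) site D: |A| = 7, |A ∩ B| = 2; needs |A ∩ B| / |A| ≥ 1/5 — true.
(c) site B: |A| = 7, |A ∩ B| = 7; needs |A ∩ B| > 6 — true.
(d) site E: |A| = 5, |A ∩ B| = 2; needs |A ∩ B| / |A| ≥ 1/4 — true.
(e) site A: |A| = 8, |A ∩ B| = 3; needs |A ∩ B| / |A| ≤ 1/3 — false.

3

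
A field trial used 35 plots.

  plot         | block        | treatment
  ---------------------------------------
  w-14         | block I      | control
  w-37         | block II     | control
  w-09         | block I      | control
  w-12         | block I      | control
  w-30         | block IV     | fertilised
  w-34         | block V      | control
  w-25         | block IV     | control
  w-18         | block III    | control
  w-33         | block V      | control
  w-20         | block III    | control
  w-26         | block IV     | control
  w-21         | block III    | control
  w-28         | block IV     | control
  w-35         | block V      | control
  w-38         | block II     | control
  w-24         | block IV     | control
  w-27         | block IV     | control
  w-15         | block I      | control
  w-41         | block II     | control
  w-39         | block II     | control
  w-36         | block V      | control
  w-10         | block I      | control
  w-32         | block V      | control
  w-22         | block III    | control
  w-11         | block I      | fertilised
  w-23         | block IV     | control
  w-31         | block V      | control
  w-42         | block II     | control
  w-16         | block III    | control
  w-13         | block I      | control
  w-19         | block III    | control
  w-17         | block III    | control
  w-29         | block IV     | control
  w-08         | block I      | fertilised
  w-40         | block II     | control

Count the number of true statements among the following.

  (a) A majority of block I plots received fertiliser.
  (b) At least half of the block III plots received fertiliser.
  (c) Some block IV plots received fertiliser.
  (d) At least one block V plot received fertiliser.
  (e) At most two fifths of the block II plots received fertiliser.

(a) block I: |A| = 8, |A ∩ B| = 2; needs |A ∩ B| > |A ∖ B| — false.
(b) block III: |A| = 7, |A ∩ B| = 0; needs |A ∩ B| ≥ |A ∖ B| — false.
(c) block IV: |A| = 8, |A ∩ B| = 1; needs A ∩ B ≠ ∅ (|A ∩ B| ≥ 1) — true.
(d) block V: |A| = 6, |A ∩ B| = 0; needs A ∩ B ≠ ∅ (|A ∩ B| ≥ 1) — false.
(e) block II: |A| = 6, |A ∩ B| = 0; needs |A ∩ B| / |A| ≤ 2/5 — true.

2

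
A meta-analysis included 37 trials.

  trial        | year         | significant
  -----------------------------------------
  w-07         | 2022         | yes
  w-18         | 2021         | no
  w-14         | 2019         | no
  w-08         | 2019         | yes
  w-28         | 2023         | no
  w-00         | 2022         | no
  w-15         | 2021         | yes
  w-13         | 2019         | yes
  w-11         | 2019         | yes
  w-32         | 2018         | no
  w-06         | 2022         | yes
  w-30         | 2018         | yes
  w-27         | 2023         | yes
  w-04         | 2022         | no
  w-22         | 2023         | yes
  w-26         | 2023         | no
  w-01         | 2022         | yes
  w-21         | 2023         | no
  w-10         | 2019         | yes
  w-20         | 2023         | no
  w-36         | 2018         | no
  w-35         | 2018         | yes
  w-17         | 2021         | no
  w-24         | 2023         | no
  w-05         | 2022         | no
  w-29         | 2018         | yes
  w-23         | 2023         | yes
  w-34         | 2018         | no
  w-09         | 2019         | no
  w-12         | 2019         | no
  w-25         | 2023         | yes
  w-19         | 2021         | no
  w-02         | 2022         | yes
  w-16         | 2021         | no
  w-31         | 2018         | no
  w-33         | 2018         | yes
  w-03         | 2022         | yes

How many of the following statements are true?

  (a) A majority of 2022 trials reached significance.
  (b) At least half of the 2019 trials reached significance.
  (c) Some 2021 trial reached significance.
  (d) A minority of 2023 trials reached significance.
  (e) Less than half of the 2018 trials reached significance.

(a) 2022: |A| = 8, |A ∩ B| = 5; needs |A ∩ B| > |A ∖ B| — true.
(b) 2019: |A| = 7, |A ∩ B| = 4; needs |A ∩ B| ≥ |A ∖ B| — true.
(c) 2021: |A| = 5, |A ∩ B| = 1; needs A ∩ B ≠ ∅ (|A ∩ B| ≥ 1) — true.
(d) 2023: |A| = 9, |A ∩ B| = 4; needs |A ∩ B| < |A ∖ B| — true.
(e) 2018: |A| = 8, |A ∩ B| = 4; needs |A ∩ B| < |A ∖ B| — false.

4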